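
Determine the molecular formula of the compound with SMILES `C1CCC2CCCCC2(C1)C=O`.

Heavy atoms from the SMILES: 11 C, 1 O.
Implicit hydrogens by atom environment:
  8 × C: 2 H each → 16
  2 × C: 1 H each → 2
  1 × C: no H
  1 × O: no H
  Total hydrogens = 18.
Molecular formula: C11H18O

C11H18O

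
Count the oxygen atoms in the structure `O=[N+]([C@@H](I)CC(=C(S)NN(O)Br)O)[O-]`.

The symbol for oxygen appears 4 times in the SMILES.

4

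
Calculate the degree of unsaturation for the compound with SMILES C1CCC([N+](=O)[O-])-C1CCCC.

2

Molecular formula from the SMILES: C9H17NO2.
DoU = (2C + 2 + N − H − X)/2 = (2·9 + 2 + 1 − 17 − 0)/2 = 4/2 = 2.
(Structurally: 1 ring(s) + 1 π bond(s) = 2.)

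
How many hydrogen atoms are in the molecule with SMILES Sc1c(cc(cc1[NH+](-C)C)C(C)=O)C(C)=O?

16

Hydrogens are implicit in SMILES; fill each atom to its normal valence:
  4 × C: 3 H each → 12
  4 × C (aromatic): no H
  2 × C (aromatic): 1 H each → 2
  2 × C: no H
  2 × O: no H
  1 × N (charge +1): 1 H
  1 × S: 1 H
  Total hydrogens = 16.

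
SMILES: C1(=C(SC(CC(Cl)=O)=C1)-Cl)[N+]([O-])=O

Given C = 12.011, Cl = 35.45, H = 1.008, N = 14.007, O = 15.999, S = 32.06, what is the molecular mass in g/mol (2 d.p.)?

Molecular formula: C6H3Cl2NO3S.
M = 6×12.011 + 2×35.45 + 3×1.008 + 1×14.007 + 3×15.999 + 1×32.06 = 240.05 g/mol.

240.05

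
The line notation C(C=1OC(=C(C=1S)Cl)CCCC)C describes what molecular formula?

Heavy atoms from the SMILES: 10 C, 1 Cl, 1 O, 1 S.
Implicit hydrogens by atom environment:
  4 × C: 2 H each → 8
  4 × C (aromatic): no H
  2 × C: 3 H each → 6
  1 × Cl: no H
  1 × O (aromatic): no H
  1 × S: 1 H
  Total hydrogens = 15.
Molecular formula: C10H15ClOS

C10H15ClOS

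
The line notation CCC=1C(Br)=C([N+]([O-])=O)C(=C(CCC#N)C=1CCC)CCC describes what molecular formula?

C17H23BrN2O2

Heavy atoms from the SMILES: 1 Br, 17 C, 2 N, 2 O.
Implicit hydrogens by atom environment:
  7 × C: 2 H each → 14
  6 × C (aromatic): no H
  3 × C: 3 H each → 9
  1 × Br: no H
  1 × C: no H
  1 × N (charge +1): no H
  1 × N: no H
  1 × O: no H
  1 × O (charge -1): no H
  Total hydrogens = 23.
Molecular formula: C17H23BrN2O2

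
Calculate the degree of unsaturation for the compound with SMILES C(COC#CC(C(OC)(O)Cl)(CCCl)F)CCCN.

Molecular formula from the SMILES: C12H20Cl2FNO3.
DoU = (2C + 2 + N − H − X)/2 = (2·12 + 2 + 1 − 20 − 3)/2 = 4/2 = 2.
(Structurally: 0 ring(s) + 2 π bond(s) = 2.)

2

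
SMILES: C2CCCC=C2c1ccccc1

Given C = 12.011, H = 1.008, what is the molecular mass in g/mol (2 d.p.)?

Molecular formula: C12H14.
M = 12×12.011 + 14×1.008 = 158.24 g/mol.

158.24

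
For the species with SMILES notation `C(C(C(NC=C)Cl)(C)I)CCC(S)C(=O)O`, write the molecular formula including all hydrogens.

C10H17ClINO2S

Heavy atoms from the SMILES: 10 C, 1 Cl, 1 I, 1 N, 2 O, 1 S.
Implicit hydrogens by atom environment:
  4 × C: 2 H each → 8
  3 × C: 1 H each → 3
  2 × C: no H
  1 × C: 3 H
  1 × Cl: no H
  1 × I: no H
  1 × N: 1 H
  1 × O: 1 H
  1 × O: no H
  1 × S: 1 H
  Total hydrogens = 17.
Molecular formula: C10H17ClINO2S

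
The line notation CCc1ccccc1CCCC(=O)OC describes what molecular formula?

C13H18O2

Heavy atoms from the SMILES: 13 C, 2 O.
Implicit hydrogens by atom environment:
  4 × C: 2 H each → 8
  4 × C (aromatic): 1 H each → 4
  2 × C: 3 H each → 6
  2 × C (aromatic): no H
  2 × O: no H
  1 × C: no H
  Total hydrogens = 18.
Molecular formula: C13H18O2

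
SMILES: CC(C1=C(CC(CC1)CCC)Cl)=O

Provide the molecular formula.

Heavy atoms from the SMILES: 11 C, 1 Cl, 1 O.
Implicit hydrogens by atom environment:
  5 × C: 2 H each → 10
  3 × C: no H
  2 × C: 3 H each → 6
  1 × C: 1 H
  1 × Cl: no H
  1 × O: no H
  Total hydrogens = 17.
Molecular formula: C11H17ClO

C11H17ClO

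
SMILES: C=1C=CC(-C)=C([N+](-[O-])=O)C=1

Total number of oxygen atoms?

The symbol for oxygen appears 2 times in the SMILES.

2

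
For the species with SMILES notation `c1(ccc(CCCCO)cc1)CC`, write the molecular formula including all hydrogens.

Heavy atoms from the SMILES: 12 C, 1 O.
Implicit hydrogens by atom environment:
  5 × C: 2 H each → 10
  4 × C (aromatic): 1 H each → 4
  2 × C (aromatic): no H
  1 × C: 3 H
  1 × O: 1 H
  Total hydrogens = 18.
Molecular formula: C12H18O

C12H18O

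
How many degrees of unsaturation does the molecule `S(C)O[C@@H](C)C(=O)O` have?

1

Molecular formula from the SMILES: C4H8O3S.
DoU = (2C + 2 + N − H − X)/2 = (2·4 + 2 + 0 − 8 − 0)/2 = 2/2 = 1.
(Structurally: 0 ring(s) + 1 π bond(s) = 1.)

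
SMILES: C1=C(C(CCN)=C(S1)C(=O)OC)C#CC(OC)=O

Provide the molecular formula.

C12H13NO4S

Heavy atoms from the SMILES: 12 C, 1 N, 4 O, 1 S.
Implicit hydrogens by atom environment:
  4 × C: no H
  4 × O: no H
  3 × C (aromatic): no H
  2 × C: 3 H each → 6
  2 × C: 2 H each → 4
  1 × C (aromatic): 1 H
  1 × N: 2 H
  1 × S (aromatic): no H
  Total hydrogens = 13.
Molecular formula: C12H13NO4S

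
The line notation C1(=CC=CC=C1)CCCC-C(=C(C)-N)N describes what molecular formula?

Heavy atoms from the SMILES: 13 C, 2 N.
Implicit hydrogens by atom environment:
  5 × C (aromatic): 1 H each → 5
  4 × C: 2 H each → 8
  2 × C: no H
  2 × N: 2 H each → 4
  1 × C: 3 H
  1 × C (aromatic): no H
  Total hydrogens = 20.
Molecular formula: C13H20N2

C13H20N2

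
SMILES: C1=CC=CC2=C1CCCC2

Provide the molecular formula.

Heavy atoms from the SMILES: 10 C.
Implicit hydrogens by atom environment:
  4 × C: 2 H each → 8
  4 × C (aromatic): 1 H each → 4
  2 × C (aromatic): no H
  Total hydrogens = 12.
Molecular formula: C10H12

C10H12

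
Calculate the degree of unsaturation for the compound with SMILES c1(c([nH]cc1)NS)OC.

Molecular formula from the SMILES: C5H8N2OS.
DoU = (2C + 2 + N − H − X)/2 = (2·5 + 2 + 2 − 8 − 0)/2 = 6/2 = 3.
(Structurally: 1 ring(s) + 2 π bond(s) = 3.)

3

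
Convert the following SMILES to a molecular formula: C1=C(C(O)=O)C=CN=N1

C5H4N2O2

Heavy atoms from the SMILES: 5 C, 2 N, 2 O.
Implicit hydrogens by atom environment:
  3 × C (aromatic): 1 H each → 3
  2 × N (aromatic): no H
  1 × C (aromatic): no H
  1 × C: no H
  1 × O: 1 H
  1 × O: no H
  Total hydrogens = 4.
Molecular formula: C5H4N2O2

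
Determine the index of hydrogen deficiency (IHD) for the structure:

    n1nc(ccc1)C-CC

Molecular formula from the SMILES: C7H10N2.
DoU = (2C + 2 + N − H − X)/2 = (2·7 + 2 + 2 − 10 − 0)/2 = 8/2 = 4.
(Structurally: 1 ring(s) + 3 π bond(s) = 4.)

4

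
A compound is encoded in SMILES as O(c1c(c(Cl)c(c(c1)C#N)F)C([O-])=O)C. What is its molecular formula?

Heavy atoms from the SMILES: 9 C, 1 Cl, 1 F, 1 N, 3 O.
Implicit hydrogens by atom environment:
  5 × C (aromatic): no H
  2 × C: no H
  2 × O: no H
  1 × C: 3 H
  1 × C (aromatic): 1 H
  1 × Cl: no H
  1 × F: no H
  1 × N: no H
  1 × O (charge -1): no H
  Total hydrogens = 4.
Net charge -1.
Molecular formula: C9H4ClFNO3-

C9H4ClFNO3-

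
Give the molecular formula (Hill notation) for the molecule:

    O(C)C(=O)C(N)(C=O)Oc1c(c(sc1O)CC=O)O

C10H11NO7S

Heavy atoms from the SMILES: 10 C, 1 N, 7 O, 1 S.
Implicit hydrogens by atom environment:
  5 × O: no H
  4 × C (aromatic): no H
  2 × C: 1 H each → 2
  2 × C: no H
  2 × O: 1 H each → 2
  1 × C: 3 H
  1 × C: 2 H
  1 × N: 2 H
  1 × S (aromatic): no H
  Total hydrogens = 11.
Molecular formula: C10H11NO7S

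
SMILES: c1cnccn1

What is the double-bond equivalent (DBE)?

Molecular formula from the SMILES: C4H4N2.
DoU = (2C + 2 + N − H − X)/2 = (2·4 + 2 + 2 − 4 − 0)/2 = 8/2 = 4.
(Structurally: 1 ring(s) + 3 π bond(s) = 4.)

4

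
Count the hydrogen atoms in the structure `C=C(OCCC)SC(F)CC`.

15

Hydrogens are implicit in SMILES; fill each atom to its normal valence:
  4 × C: 2 H each → 8
  2 × C: 3 H each → 6
  1 × C: 1 H
  1 × C: no H
  1 × F: no H
  1 × O: no H
  1 × S: no H
  Total hydrogens = 15.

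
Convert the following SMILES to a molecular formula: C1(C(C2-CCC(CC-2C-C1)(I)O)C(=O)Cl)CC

C13H20ClIO2

Heavy atoms from the SMILES: 13 C, 1 Cl, 1 I, 2 O.
Implicit hydrogens by atom environment:
  6 × C: 2 H each → 12
  4 × C: 1 H each → 4
  2 × C: no H
  1 × C: 3 H
  1 × Cl: no H
  1 × I: no H
  1 × O: 1 H
  1 × O: no H
  Total hydrogens = 20.
Molecular formula: C13H20ClIO2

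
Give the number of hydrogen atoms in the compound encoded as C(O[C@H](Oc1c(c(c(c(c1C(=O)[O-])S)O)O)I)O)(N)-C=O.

9

Hydrogens are implicit in SMILES; fill each atom to its normal valence:
  6 × C (aromatic): no H
  4 × O: no H
  3 × C: 1 H each → 3
  3 × O: 1 H each → 3
  1 × C: no H
  1 × I: no H
  1 × N: 2 H
  1 × O (charge -1): no H
  1 × S: 1 H
  Total hydrogens = 9.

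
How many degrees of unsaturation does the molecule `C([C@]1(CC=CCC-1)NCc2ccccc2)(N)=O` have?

7

Molecular formula from the SMILES: C14H18N2O.
DoU = (2C + 2 + N − H − X)/2 = (2·14 + 2 + 2 − 18 − 0)/2 = 14/2 = 7.
(Structurally: 2 ring(s) + 5 π bond(s) = 7.)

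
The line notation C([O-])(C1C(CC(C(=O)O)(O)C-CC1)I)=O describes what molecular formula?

C9H12IO5-

Heavy atoms from the SMILES: 9 C, 1 I, 5 O.
Implicit hydrogens by atom environment:
  4 × C: 2 H each → 8
  3 × C: no H
  2 × C: 1 H each → 2
  2 × O: 1 H each → 2
  2 × O: no H
  1 × I: no H
  1 × O (charge -1): no H
  Total hydrogens = 12.
Net charge -1.
Molecular formula: C9H12IO5-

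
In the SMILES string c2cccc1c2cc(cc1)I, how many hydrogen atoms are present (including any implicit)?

7

Hydrogens are implicit in SMILES; fill each atom to its normal valence:
  7 × C (aromatic): 1 H each → 7
  3 × C (aromatic): no H
  1 × I: no H
  Total hydrogens = 7.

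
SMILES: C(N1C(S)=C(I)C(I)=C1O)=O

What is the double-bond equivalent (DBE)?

Molecular formula from the SMILES: C5H3I2NO2S.
DoU = (2C + 2 + N − H − X)/2 = (2·5 + 2 + 1 − 3 − 2)/2 = 8/2 = 4.
(Structurally: 1 ring(s) + 3 π bond(s) = 4.)

4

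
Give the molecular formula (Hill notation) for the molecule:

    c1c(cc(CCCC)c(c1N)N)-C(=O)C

Heavy atoms from the SMILES: 12 C, 2 N, 1 O.
Implicit hydrogens by atom environment:
  4 × C (aromatic): no H
  3 × C: 2 H each → 6
  2 × C: 3 H each → 6
  2 × C (aromatic): 1 H each → 2
  2 × N: 2 H each → 4
  1 × C: no H
  1 × O: no H
  Total hydrogens = 18.
Molecular formula: C12H18N2O

C12H18N2O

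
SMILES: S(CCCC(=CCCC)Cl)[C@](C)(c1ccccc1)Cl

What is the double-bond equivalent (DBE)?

Molecular formula from the SMILES: C16H22Cl2S.
DoU = (2C + 2 + N − H − X)/2 = (2·16 + 2 + 0 − 22 − 2)/2 = 10/2 = 5.
(Structurally: 1 ring(s) + 4 π bond(s) = 5.)

5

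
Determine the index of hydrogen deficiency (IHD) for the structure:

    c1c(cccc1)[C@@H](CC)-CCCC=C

5

Molecular formula from the SMILES: C14H20.
DoU = (2C + 2 + N − H − X)/2 = (2·14 + 2 + 0 − 20 − 0)/2 = 10/2 = 5.
(Structurally: 1 ring(s) + 4 π bond(s) = 5.)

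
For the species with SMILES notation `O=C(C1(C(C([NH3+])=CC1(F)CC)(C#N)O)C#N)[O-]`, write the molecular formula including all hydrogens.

Heavy atoms from the SMILES: 10 C, 1 F, 3 N, 3 O.
Implicit hydrogens by atom environment:
  7 × C: no H
  2 × N: no H
  1 × C: 3 H
  1 × C: 2 H
  1 × C: 1 H
  1 × F: no H
  1 × N (charge +1): 3 H
  1 × O: 1 H
  1 × O: no H
  1 × O (charge -1): no H
  Total hydrogens = 10.
Molecular formula: C10H10FN3O3

C10H10FN3O3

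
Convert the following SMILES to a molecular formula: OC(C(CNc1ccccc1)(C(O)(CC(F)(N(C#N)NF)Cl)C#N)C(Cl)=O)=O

Heavy atoms from the SMILES: 15 C, 2 Cl, 2 F, 5 N, 4 O.
Implicit hydrogens by atom environment:
  7 × C: no H
  5 × C (aromatic): 1 H each → 5
  3 × N: no H
  2 × C: 2 H each → 4
  2 × Cl: no H
  2 × F: no H
  2 × N: 1 H each → 2
  2 × O: 1 H each → 2
  2 × O: no H
  1 × C (aromatic): no H
  Total hydrogens = 13.
Molecular formula: C15H13Cl2F2N5O4

C15H13Cl2F2N5O4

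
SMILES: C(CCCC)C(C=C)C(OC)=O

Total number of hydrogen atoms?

Hydrogens are implicit in SMILES; fill each atom to its normal valence:
  5 × C: 2 H each → 10
  2 × C: 3 H each → 6
  2 × C: 1 H each → 2
  2 × O: no H
  1 × C: no H
  Total hydrogens = 18.

18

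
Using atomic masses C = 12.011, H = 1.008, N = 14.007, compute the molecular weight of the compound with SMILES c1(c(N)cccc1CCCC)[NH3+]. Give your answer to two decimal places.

165.26

Molecular formula: C10H17N2+.
M = 10×12.011 + 17×1.008 + 2×14.007 = 165.26 g/mol.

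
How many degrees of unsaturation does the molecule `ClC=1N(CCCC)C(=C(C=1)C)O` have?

3

Molecular formula from the SMILES: C9H14ClNO.
DoU = (2C + 2 + N − H − X)/2 = (2·9 + 2 + 1 − 14 − 1)/2 = 6/2 = 3.
(Structurally: 1 ring(s) + 2 π bond(s) = 3.)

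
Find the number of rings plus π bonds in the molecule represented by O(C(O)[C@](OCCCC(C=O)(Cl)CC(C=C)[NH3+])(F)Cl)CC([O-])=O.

Molecular formula from the SMILES: C13H20Cl2FNO6.
DoU = (2C + 2 + N − H − X)/2 = (2·13 + 2 + 1 − 20 − 3)/2 = 6/2 = 3.
(Structurally: 0 ring(s) + 3 π bond(s) = 3.)

3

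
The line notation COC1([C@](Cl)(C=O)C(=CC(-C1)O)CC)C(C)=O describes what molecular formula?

C12H17ClO4

Heavy atoms from the SMILES: 12 C, 1 Cl, 4 O.
Implicit hydrogens by atom environment:
  4 × C: no H
  3 × C: 3 H each → 9
  3 × C: 1 H each → 3
  3 × O: no H
  2 × C: 2 H each → 4
  1 × Cl: no H
  1 × O: 1 H
  Total hydrogens = 17.
Molecular formula: C12H17ClO4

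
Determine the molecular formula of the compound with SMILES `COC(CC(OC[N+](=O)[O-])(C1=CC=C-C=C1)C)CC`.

C14H21NO4

Heavy atoms from the SMILES: 14 C, 1 N, 4 O.
Implicit hydrogens by atom environment:
  5 × C (aromatic): 1 H each → 5
  3 × C: 3 H each → 9
  3 × C: 2 H each → 6
  3 × O: no H
  1 × C: 1 H
  1 × C: no H
  1 × C (aromatic): no H
  1 × N (charge +1): no H
  1 × O (charge -1): no H
  Total hydrogens = 21.
Molecular formula: C14H21NO4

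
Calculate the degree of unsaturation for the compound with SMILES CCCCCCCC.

0

Molecular formula from the SMILES: C8H18.
DoU = (2C + 2 + N − H − X)/2 = (2·8 + 2 + 0 − 18 − 0)/2 = 0/2 = 0.
(Structurally: 0 ring(s) + 0 π bond(s) = 0.)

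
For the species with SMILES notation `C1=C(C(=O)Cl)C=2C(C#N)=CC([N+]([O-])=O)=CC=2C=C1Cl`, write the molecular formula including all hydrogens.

Heavy atoms from the SMILES: 12 C, 2 Cl, 2 N, 3 O.
Implicit hydrogens by atom environment:
  6 × C (aromatic): no H
  4 × C (aromatic): 1 H each → 4
  2 × C: no H
  2 × Cl: no H
  2 × O: no H
  1 × N: no H
  1 × N (charge +1): no H
  1 × O (charge -1): no H
  Total hydrogens = 4.
Molecular formula: C12H4Cl2N2O3

C12H4Cl2N2O3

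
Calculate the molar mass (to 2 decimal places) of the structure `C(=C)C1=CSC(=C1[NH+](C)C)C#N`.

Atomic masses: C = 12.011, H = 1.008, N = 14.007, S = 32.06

Molecular formula: C9H11N2S+.
M = 9×12.011 + 11×1.008 + 2×14.007 + 1×32.06 = 179.26 g/mol.

179.26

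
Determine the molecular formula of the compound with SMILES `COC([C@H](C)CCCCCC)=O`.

Heavy atoms from the SMILES: 10 C, 2 O.
Implicit hydrogens by atom environment:
  5 × C: 2 H each → 10
  3 × C: 3 H each → 9
  2 × O: no H
  1 × C: 1 H
  1 × C: no H
  Total hydrogens = 20.
Molecular formula: C10H20O2

C10H20O2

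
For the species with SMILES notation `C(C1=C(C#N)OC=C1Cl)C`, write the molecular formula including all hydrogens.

Heavy atoms from the SMILES: 7 C, 1 Cl, 1 N, 1 O.
Implicit hydrogens by atom environment:
  3 × C (aromatic): no H
  1 × C: 3 H
  1 × C: 2 H
  1 × C (aromatic): 1 H
  1 × C: no H
  1 × Cl: no H
  1 × N: no H
  1 × O (aromatic): no H
  Total hydrogens = 6.
Molecular formula: C7H6ClNO

C7H6ClNO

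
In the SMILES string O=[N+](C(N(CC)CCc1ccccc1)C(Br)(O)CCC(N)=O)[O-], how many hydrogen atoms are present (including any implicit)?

22

Hydrogens are implicit in SMILES; fill each atom to its normal valence:
  5 × C: 2 H each → 10
  5 × C (aromatic): 1 H each → 5
  2 × C: no H
  2 × O: no H
  1 × Br: no H
  1 × C: 3 H
  1 × C: 1 H
  1 × C (aromatic): no H
  1 × N: 2 H
  1 × N: no H
  1 × N (charge +1): no H
  1 × O: 1 H
  1 × O (charge -1): no H
  Total hydrogens = 22.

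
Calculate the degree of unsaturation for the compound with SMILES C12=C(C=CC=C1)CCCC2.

Molecular formula from the SMILES: C10H12.
DoU = (2C + 2 + N − H − X)/2 = (2·10 + 2 + 0 − 12 − 0)/2 = 10/2 = 5.
(Structurally: 2 ring(s) + 3 π bond(s) = 5.)

5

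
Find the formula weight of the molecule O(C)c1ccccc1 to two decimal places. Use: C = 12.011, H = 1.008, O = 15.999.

Molecular formula: C7H8O.
M = 7×12.011 + 8×1.008 + 1×15.999 = 108.14 g/mol.

108.14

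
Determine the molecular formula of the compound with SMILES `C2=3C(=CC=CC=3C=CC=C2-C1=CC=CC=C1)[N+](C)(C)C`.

Heavy atoms from the SMILES: 19 C, 1 N.
Implicit hydrogens by atom environment:
  11 × C (aromatic): 1 H each → 11
  5 × C (aromatic): no H
  3 × C: 3 H each → 9
  1 × N (charge +1): no H
  Total hydrogens = 20.
Net charge +1.
Molecular formula: C19H20N+

C19H20N+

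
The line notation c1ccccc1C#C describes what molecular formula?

C8H6

Heavy atoms from the SMILES: 8 C.
Implicit hydrogens by atom environment:
  5 × C (aromatic): 1 H each → 5
  1 × C: 1 H
  1 × C (aromatic): no H
  1 × C: no H
  Total hydrogens = 6.
Molecular formula: C8H6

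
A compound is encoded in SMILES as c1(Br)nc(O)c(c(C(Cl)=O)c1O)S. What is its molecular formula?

C6H3BrClNO3S

Heavy atoms from the SMILES: 1 Br, 6 C, 1 Cl, 1 N, 3 O, 1 S.
Implicit hydrogens by atom environment:
  5 × C (aromatic): no H
  2 × O: 1 H each → 2
  1 × Br: no H
  1 × C: no H
  1 × Cl: no H
  1 × N (aromatic): no H
  1 × O: no H
  1 × S: 1 H
  Total hydrogens = 3.
Molecular formula: C6H3BrClNO3S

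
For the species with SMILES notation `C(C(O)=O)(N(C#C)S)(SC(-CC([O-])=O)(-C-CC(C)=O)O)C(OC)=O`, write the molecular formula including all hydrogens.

C13H16NO8S2-

Heavy atoms from the SMILES: 13 C, 1 N, 8 O, 2 S.
Implicit hydrogens by atom environment:
  7 × C: no H
  5 × O: no H
  3 × C: 2 H each → 6
  2 × C: 3 H each → 6
  2 × O: 1 H each → 2
  1 × C: 1 H
  1 × N: no H
  1 × O (charge -1): no H
  1 × S: 1 H
  1 × S: no H
  Total hydrogens = 16.
Net charge -1.
Molecular formula: C13H16NO8S2-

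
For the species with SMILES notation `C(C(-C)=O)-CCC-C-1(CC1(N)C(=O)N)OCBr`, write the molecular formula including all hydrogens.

Heavy atoms from the SMILES: 1 Br, 11 C, 2 N, 3 O.
Implicit hydrogens by atom environment:
  6 × C: 2 H each → 12
  4 × C: no H
  3 × O: no H
  2 × N: 2 H each → 4
  1 × Br: no H
  1 × C: 3 H
  Total hydrogens = 19.
Molecular formula: C11H19BrN2O3

C11H19BrN2O3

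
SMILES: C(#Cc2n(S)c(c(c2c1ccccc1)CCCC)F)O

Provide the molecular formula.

Heavy atoms from the SMILES: 16 C, 1 F, 1 N, 1 O, 1 S.
Implicit hydrogens by atom environment:
  5 × C (aromatic): 1 H each → 5
  5 × C (aromatic): no H
  3 × C: 2 H each → 6
  2 × C: no H
  1 × C: 3 H
  1 × F: no H
  1 × N (aromatic): no H
  1 × O: 1 H
  1 × S: 1 H
  Total hydrogens = 16.
Molecular formula: C16H16FNOS

C16H16FNOS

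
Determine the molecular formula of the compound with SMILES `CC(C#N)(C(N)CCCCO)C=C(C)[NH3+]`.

C11H22N3O+

Heavy atoms from the SMILES: 11 C, 3 N, 1 O.
Implicit hydrogens by atom environment:
  4 × C: 2 H each → 8
  3 × C: no H
  2 × C: 3 H each → 6
  2 × C: 1 H each → 2
  1 × N (charge +1): 3 H
  1 × N: 2 H
  1 × N: no H
  1 × O: 1 H
  Total hydrogens = 22.
Net charge +1.
Molecular formula: C11H22N3O+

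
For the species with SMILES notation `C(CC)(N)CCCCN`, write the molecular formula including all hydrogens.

C7H18N2

Heavy atoms from the SMILES: 7 C, 2 N.
Implicit hydrogens by atom environment:
  5 × C: 2 H each → 10
  2 × N: 2 H each → 4
  1 × C: 3 H
  1 × C: 1 H
  Total hydrogens = 18.
Molecular formula: C7H18N2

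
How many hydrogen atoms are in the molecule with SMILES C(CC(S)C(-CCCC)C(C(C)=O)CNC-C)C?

31

Hydrogens are implicit in SMILES; fill each atom to its normal valence:
  7 × C: 2 H each → 14
  4 × C: 3 H each → 12
  3 × C: 1 H each → 3
  1 × C: no H
  1 × N: 1 H
  1 × O: no H
  1 × S: 1 H
  Total hydrogens = 31.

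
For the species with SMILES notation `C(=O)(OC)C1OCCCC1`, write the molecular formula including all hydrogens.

C7H12O3

Heavy atoms from the SMILES: 7 C, 3 O.
Implicit hydrogens by atom environment:
  4 × C: 2 H each → 8
  3 × O: no H
  1 × C: 3 H
  1 × C: 1 H
  1 × C: no H
  Total hydrogens = 12.
Molecular formula: C7H12O3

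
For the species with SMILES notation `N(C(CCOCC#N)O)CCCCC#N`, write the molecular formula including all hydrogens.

Heavy atoms from the SMILES: 10 C, 3 N, 2 O.
Implicit hydrogens by atom environment:
  7 × C: 2 H each → 14
  2 × C: no H
  2 × N: no H
  1 × C: 1 H
  1 × N: 1 H
  1 × O: 1 H
  1 × O: no H
  Total hydrogens = 17.
Molecular formula: C10H17N3O2

C10H17N3O2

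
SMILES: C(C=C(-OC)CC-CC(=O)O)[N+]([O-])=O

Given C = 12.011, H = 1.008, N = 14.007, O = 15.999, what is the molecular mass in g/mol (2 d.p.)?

203.19

Molecular formula: C8H13NO5.
M = 8×12.011 + 13×1.008 + 1×14.007 + 5×15.999 = 203.19 g/mol.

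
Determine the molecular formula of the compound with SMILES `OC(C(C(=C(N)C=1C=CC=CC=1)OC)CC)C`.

C14H21NO2

Heavy atoms from the SMILES: 14 C, 1 N, 2 O.
Implicit hydrogens by atom environment:
  5 × C (aromatic): 1 H each → 5
  3 × C: 3 H each → 9
  2 × C: 1 H each → 2
  2 × C: no H
  1 × C: 2 H
  1 × C (aromatic): no H
  1 × N: 2 H
  1 × O: 1 H
  1 × O: no H
  Total hydrogens = 21.
Molecular formula: C14H21NO2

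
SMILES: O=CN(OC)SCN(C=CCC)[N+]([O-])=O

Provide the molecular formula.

Heavy atoms from the SMILES: 7 C, 3 N, 4 O, 1 S.
Implicit hydrogens by atom environment:
  3 × C: 1 H each → 3
  3 × O: no H
  2 × C: 3 H each → 6
  2 × C: 2 H each → 4
  2 × N: no H
  1 × N (charge +1): no H
  1 × O (charge -1): no H
  1 × S: no H
  Total hydrogens = 13.
Molecular formula: C7H13N3O4S

C7H13N3O4S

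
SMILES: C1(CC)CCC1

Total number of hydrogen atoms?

12

Hydrogens are implicit in SMILES; fill each atom to its normal valence:
  4 × C: 2 H each → 8
  1 × C: 3 H
  1 × C: 1 H
  Total hydrogens = 12.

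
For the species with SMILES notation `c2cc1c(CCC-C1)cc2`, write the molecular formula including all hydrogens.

C10H12

Heavy atoms from the SMILES: 10 C.
Implicit hydrogens by atom environment:
  4 × C: 2 H each → 8
  4 × C (aromatic): 1 H each → 4
  2 × C (aromatic): no H
  Total hydrogens = 12.
Molecular formula: C10H12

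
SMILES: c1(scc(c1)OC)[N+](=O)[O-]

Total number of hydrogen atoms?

Hydrogens are implicit in SMILES; fill each atom to its normal valence:
  2 × C (aromatic): 1 H each → 2
  2 × C (aromatic): no H
  2 × O: no H
  1 × C: 3 H
  1 × N (charge +1): no H
  1 × O (charge -1): no H
  1 × S (aromatic): no H
  Total hydrogens = 5.

5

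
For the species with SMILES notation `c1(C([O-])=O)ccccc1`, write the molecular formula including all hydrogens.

Heavy atoms from the SMILES: 7 C, 2 O.
Implicit hydrogens by atom environment:
  5 × C (aromatic): 1 H each → 5
  1 × C (aromatic): no H
  1 × C: no H
  1 × O: no H
  1 × O (charge -1): no H
  Total hydrogens = 5.
Net charge -1.
Molecular formula: C7H5O2-

C7H5O2-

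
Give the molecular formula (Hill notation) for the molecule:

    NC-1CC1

C3H7N

Heavy atoms from the SMILES: 3 C, 1 N.
Implicit hydrogens by atom environment:
  2 × C: 2 H each → 4
  1 × C: 1 H
  1 × N: 2 H
  Total hydrogens = 7.
Molecular formula: C3H7N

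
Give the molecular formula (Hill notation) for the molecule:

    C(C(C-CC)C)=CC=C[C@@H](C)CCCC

C15H28

Heavy atoms from the SMILES: 15 C.
Implicit hydrogens by atom environment:
  6 × C: 1 H each → 6
  5 × C: 2 H each → 10
  4 × C: 3 H each → 12
  Total hydrogens = 28.
Molecular formula: C15H28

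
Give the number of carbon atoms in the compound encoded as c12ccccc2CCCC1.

The symbol for carbon appears 10 times in the SMILES. Lowercase c denotes aromatic carbon and counts toward C.

10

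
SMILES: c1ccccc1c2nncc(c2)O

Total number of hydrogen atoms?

8

Hydrogens are implicit in SMILES; fill each atom to its normal valence:
  7 × C (aromatic): 1 H each → 7
  3 × C (aromatic): no H
  2 × N (aromatic): no H
  1 × O: 1 H
  Total hydrogens = 8.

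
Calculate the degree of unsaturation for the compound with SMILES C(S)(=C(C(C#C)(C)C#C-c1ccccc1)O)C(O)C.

Molecular formula from the SMILES: C16H16O2S.
DoU = (2C + 2 + N − H − X)/2 = (2·16 + 2 + 0 − 16 − 0)/2 = 18/2 = 9.
(Structurally: 1 ring(s) + 8 π bond(s) = 9.)

9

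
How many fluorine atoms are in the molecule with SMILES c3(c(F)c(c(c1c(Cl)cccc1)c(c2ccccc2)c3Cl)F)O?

2

The symbol for fluorine appears 2 times in the SMILES.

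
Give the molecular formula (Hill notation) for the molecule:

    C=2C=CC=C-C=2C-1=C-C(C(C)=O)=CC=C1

Heavy atoms from the SMILES: 14 C, 1 O.
Implicit hydrogens by atom environment:
  9 × C (aromatic): 1 H each → 9
  3 × C (aromatic): no H
  1 × C: 3 H
  1 × C: no H
  1 × O: no H
  Total hydrogens = 12.
Molecular formula: C14H12O

C14H12O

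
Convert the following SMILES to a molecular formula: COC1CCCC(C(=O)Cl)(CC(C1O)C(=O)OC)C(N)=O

C13H20ClNO6

Heavy atoms from the SMILES: 13 C, 1 Cl, 1 N, 6 O.
Implicit hydrogens by atom environment:
  5 × O: no H
  4 × C: 2 H each → 8
  4 × C: no H
  3 × C: 1 H each → 3
  2 × C: 3 H each → 6
  1 × Cl: no H
  1 × N: 2 H
  1 × O: 1 H
  Total hydrogens = 20.
Molecular formula: C13H20ClNO6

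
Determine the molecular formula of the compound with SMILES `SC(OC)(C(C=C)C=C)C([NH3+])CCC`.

C11H22NOS+

Heavy atoms from the SMILES: 11 C, 1 N, 1 O, 1 S.
Implicit hydrogens by atom environment:
  4 × C: 2 H each → 8
  4 × C: 1 H each → 4
  2 × C: 3 H each → 6
  1 × C: no H
  1 × N (charge +1): 3 H
  1 × O: no H
  1 × S: 1 H
  Total hydrogens = 22.
Net charge +1.
Molecular formula: C11H22NOS+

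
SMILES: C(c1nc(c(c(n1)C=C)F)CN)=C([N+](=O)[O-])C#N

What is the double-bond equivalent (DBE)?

Molecular formula from the SMILES: C10H8FN5O2.
DoU = (2C + 2 + N − H − X)/2 = (2·10 + 2 + 5 − 8 − 1)/2 = 18/2 = 9.
(Structurally: 1 ring(s) + 8 π bond(s) = 9.)

9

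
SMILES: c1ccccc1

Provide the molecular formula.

Heavy atoms from the SMILES: 6 C.
Implicit hydrogens by atom environment:
  6 × C (aromatic): 1 H each → 6
  Total hydrogens = 6.
Molecular formula: C6H6

C6H6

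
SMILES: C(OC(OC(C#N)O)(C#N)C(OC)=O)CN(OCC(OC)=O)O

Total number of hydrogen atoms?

15

Hydrogens are implicit in SMILES; fill each atom to its normal valence:
  7 × O: no H
  5 × C: no H
  3 × C: 2 H each → 6
  3 × N: no H
  2 × C: 3 H each → 6
  2 × O: 1 H each → 2
  1 × C: 1 H
  Total hydrogens = 15.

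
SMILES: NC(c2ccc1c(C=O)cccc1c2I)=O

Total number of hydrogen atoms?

Hydrogens are implicit in SMILES; fill each atom to its normal valence:
  5 × C (aromatic): 1 H each → 5
  5 × C (aromatic): no H
  2 × O: no H
  1 × C: 1 H
  1 × C: no H
  1 × I: no H
  1 × N: 2 H
  Total hydrogens = 8.

8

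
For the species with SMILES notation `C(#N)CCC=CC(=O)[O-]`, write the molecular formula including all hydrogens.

C6H6NO2-

Heavy atoms from the SMILES: 6 C, 1 N, 2 O.
Implicit hydrogens by atom environment:
  2 × C: 2 H each → 4
  2 × C: 1 H each → 2
  2 × C: no H
  1 × N: no H
  1 × O: no H
  1 × O (charge -1): no H
  Total hydrogens = 6.
Net charge -1.
Molecular formula: C6H6NO2-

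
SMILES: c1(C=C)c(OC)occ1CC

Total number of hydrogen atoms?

12

Hydrogens are implicit in SMILES; fill each atom to its normal valence:
  3 × C (aromatic): no H
  2 × C: 3 H each → 6
  2 × C: 2 H each → 4
  1 × C (aromatic): 1 H
  1 × C: 1 H
  1 × O (aromatic): no H
  1 × O: no H
  Total hydrogens = 12.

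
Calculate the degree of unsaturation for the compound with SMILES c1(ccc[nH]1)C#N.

5

Molecular formula from the SMILES: C5H4N2.
DoU = (2C + 2 + N − H − X)/2 = (2·5 + 2 + 2 − 4 − 0)/2 = 10/2 = 5.
(Structurally: 1 ring(s) + 4 π bond(s) = 5.)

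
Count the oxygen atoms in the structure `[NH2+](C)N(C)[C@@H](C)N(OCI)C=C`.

1

The symbol for oxygen appears 1 time in the SMILES.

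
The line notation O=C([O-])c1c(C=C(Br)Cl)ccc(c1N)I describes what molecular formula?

Heavy atoms from the SMILES: 1 Br, 9 C, 1 Cl, 1 I, 1 N, 2 O.
Implicit hydrogens by atom environment:
  4 × C (aromatic): no H
  2 × C (aromatic): 1 H each → 2
  2 × C: no H
  1 × Br: no H
  1 × C: 1 H
  1 × Cl: no H
  1 × I: no H
  1 × N: 2 H
  1 × O: no H
  1 × O (charge -1): no H
  Total hydrogens = 5.
Net charge -1.
Molecular formula: C9H5BrClINO2-

C9H5BrClINO2-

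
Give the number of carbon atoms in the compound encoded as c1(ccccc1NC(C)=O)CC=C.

11

The symbol for carbon appears 11 times in the SMILES. Lowercase c denotes aromatic carbon and counts toward C.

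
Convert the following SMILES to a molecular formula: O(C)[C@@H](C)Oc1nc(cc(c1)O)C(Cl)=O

Heavy atoms from the SMILES: 9 C, 1 Cl, 1 N, 4 O.
Implicit hydrogens by atom environment:
  3 × C (aromatic): no H
  3 × O: no H
  2 × C: 3 H each → 6
  2 × C (aromatic): 1 H each → 2
  1 × C: 1 H
  1 × C: no H
  1 × Cl: no H
  1 × N (aromatic): no H
  1 × O: 1 H
  Total hydrogens = 10.
Molecular formula: C9H10ClNO4

C9H10ClNO4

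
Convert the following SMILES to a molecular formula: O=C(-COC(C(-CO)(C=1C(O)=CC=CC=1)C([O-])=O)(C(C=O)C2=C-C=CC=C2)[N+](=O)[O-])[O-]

Heavy atoms from the SMILES: 20 C, 1 N, 10 O.
Implicit hydrogens by atom environment:
  9 × C (aromatic): 1 H each → 9
  5 × O: no H
  4 × C: no H
  3 × C (aromatic): no H
  3 × O (charge -1): no H
  2 × C: 2 H each → 4
  2 × C: 1 H each → 2
  2 × O: 1 H each → 2
  1 × N (charge +1): no H
  Total hydrogens = 17.
Net charge -2.
Molecular formula: [C20H17NO10]2-

[C20H17NO10]2-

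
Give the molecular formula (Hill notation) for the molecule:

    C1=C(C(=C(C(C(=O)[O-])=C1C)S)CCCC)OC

Heavy atoms from the SMILES: 13 C, 3 O, 1 S.
Implicit hydrogens by atom environment:
  5 × C (aromatic): no H
  3 × C: 3 H each → 9
  3 × C: 2 H each → 6
  2 × O: no H
  1 × C (aromatic): 1 H
  1 × C: no H
  1 × O (charge -1): no H
  1 × S: 1 H
  Total hydrogens = 17.
Net charge -1.
Molecular formula: C13H17O3S-

C13H17O3S-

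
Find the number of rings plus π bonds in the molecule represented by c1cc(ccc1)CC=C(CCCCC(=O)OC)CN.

Molecular formula from the SMILES: C16H23NO2.
DoU = (2C + 2 + N − H − X)/2 = (2·16 + 2 + 1 − 23 − 0)/2 = 12/2 = 6.
(Structurally: 1 ring(s) + 5 π bond(s) = 6.)

6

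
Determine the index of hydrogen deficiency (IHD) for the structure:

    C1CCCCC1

1

Molecular formula from the SMILES: C6H12.
DoU = (2C + 2 + N − H − X)/2 = (2·6 + 2 + 0 − 12 − 0)/2 = 2/2 = 1.
(Structurally: 1 ring(s) + 0 π bond(s) = 1.)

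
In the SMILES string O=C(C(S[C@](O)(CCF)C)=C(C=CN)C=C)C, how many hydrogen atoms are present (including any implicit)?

18

Hydrogens are implicit in SMILES; fill each atom to its normal valence:
  4 × C: no H
  3 × C: 2 H each → 6
  3 × C: 1 H each → 3
  2 × C: 3 H each → 6
  1 × F: no H
  1 × N: 2 H
  1 × O: 1 H
  1 × O: no H
  1 × S: no H
  Total hydrogens = 18.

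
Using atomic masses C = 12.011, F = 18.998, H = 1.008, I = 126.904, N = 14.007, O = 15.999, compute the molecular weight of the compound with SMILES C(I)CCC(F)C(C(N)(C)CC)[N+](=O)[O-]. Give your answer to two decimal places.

Molecular formula: C9H18FIN2O2.
M = 9×12.011 + 1×18.998 + 18×1.008 + 1×126.904 + 2×14.007 + 2×15.999 = 332.16 g/mol.

332.16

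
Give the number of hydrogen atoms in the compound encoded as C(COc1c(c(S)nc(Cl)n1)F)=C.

6

Hydrogens are implicit in SMILES; fill each atom to its normal valence:
  4 × C (aromatic): no H
  2 × C: 2 H each → 4
  2 × N (aromatic): no H
  1 × C: 1 H
  1 × Cl: no H
  1 × F: no H
  1 × O: no H
  1 × S: 1 H
  Total hydrogens = 6.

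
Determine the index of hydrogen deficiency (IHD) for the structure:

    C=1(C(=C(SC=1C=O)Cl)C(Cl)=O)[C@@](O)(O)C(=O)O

6

Molecular formula from the SMILES: C8H4Cl2O6S.
DoU = (2C + 2 + N − H − X)/2 = (2·8 + 2 + 0 − 4 − 2)/2 = 12/2 = 6.
(Structurally: 1 ring(s) + 5 π bond(s) = 6.)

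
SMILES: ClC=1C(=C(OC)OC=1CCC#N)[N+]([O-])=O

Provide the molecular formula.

C8H7ClN2O4

Heavy atoms from the SMILES: 8 C, 1 Cl, 2 N, 4 O.
Implicit hydrogens by atom environment:
  4 × C (aromatic): no H
  2 × C: 2 H each → 4
  2 × O: no H
  1 × C: 3 H
  1 × C: no H
  1 × Cl: no H
  1 × N: no H
  1 × N (charge +1): no H
  1 × O (aromatic): no H
  1 × O (charge -1): no H
  Total hydrogens = 7.
Molecular formula: C8H7ClN2O4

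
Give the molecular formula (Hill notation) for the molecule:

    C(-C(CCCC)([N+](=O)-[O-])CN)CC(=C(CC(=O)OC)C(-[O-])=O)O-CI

Heavy atoms from the SMILES: 15 C, 1 I, 2 N, 7 O.
Implicit hydrogens by atom environment:
  8 × C: 2 H each → 16
  5 × C: no H
  5 × O: no H
  2 × C: 3 H each → 6
  2 × O (charge -1): no H
  1 × I: no H
  1 × N: 2 H
  1 × N (charge +1): no H
  Total hydrogens = 24.
Net charge -1.
Molecular formula: C15H24IN2O7-

C15H24IN2O7-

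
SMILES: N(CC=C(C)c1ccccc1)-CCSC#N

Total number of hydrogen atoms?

Hydrogens are implicit in SMILES; fill each atom to its normal valence:
  5 × C (aromatic): 1 H each → 5
  3 × C: 2 H each → 6
  2 × C: no H
  1 × C: 3 H
  1 × C: 1 H
  1 × C (aromatic): no H
  1 × N: 1 H
  1 × N: no H
  1 × S: no H
  Total hydrogens = 16.

16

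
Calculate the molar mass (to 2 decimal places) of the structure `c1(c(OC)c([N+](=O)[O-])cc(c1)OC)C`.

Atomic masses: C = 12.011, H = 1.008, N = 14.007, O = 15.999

Molecular formula: C9H11NO4.
M = 9×12.011 + 11×1.008 + 1×14.007 + 4×15.999 = 197.19 g/mol.

197.19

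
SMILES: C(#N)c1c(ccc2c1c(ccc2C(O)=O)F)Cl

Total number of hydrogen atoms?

5

Hydrogens are implicit in SMILES; fill each atom to its normal valence:
  6 × C (aromatic): no H
  4 × C (aromatic): 1 H each → 4
  2 × C: no H
  1 × Cl: no H
  1 × F: no H
  1 × N: no H
  1 × O: 1 H
  1 × O: no H
  Total hydrogens = 5.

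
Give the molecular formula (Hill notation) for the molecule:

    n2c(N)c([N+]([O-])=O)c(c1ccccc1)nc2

C10H8N4O2

Heavy atoms from the SMILES: 10 C, 4 N, 2 O.
Implicit hydrogens by atom environment:
  6 × C (aromatic): 1 H each → 6
  4 × C (aromatic): no H
  2 × N (aromatic): no H
  1 × N: 2 H
  1 × N (charge +1): no H
  1 × O: no H
  1 × O (charge -1): no H
  Total hydrogens = 8.
Molecular formula: C10H8N4O2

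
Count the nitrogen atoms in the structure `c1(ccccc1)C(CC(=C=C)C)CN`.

The symbol for nitrogen appears 1 time in the SMILES.

1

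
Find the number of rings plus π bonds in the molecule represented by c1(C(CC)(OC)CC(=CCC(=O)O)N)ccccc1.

Molecular formula from the SMILES: C15H21NO3.
DoU = (2C + 2 + N − H − X)/2 = (2·15 + 2 + 1 − 21 − 0)/2 = 12/2 = 6.
(Structurally: 1 ring(s) + 5 π bond(s) = 6.)

6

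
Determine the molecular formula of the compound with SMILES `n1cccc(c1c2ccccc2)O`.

C11H9NO

Heavy atoms from the SMILES: 11 C, 1 N, 1 O.
Implicit hydrogens by atom environment:
  8 × C (aromatic): 1 H each → 8
  3 × C (aromatic): no H
  1 × N (aromatic): no H
  1 × O: 1 H
  Total hydrogens = 9.
Molecular formula: C11H9NO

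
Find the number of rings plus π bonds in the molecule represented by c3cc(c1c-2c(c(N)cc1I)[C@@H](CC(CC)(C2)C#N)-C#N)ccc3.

Molecular formula from the SMILES: C20H18IN3.
DoU = (2C + 2 + N − H − X)/2 = (2·20 + 2 + 3 − 18 − 1)/2 = 26/2 = 13.
(Structurally: 3 ring(s) + 10 π bond(s) = 13.)

13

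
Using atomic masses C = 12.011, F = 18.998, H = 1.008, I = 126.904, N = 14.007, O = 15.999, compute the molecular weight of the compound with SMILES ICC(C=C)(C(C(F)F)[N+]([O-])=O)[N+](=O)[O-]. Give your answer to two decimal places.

336.03

Molecular formula: C6H7F2IN2O4.
M = 6×12.011 + 2×18.998 + 7×1.008 + 1×126.904 + 2×14.007 + 4×15.999 = 336.03 g/mol.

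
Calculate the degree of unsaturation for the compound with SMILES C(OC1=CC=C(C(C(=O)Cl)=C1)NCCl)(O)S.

5

Molecular formula from the SMILES: C9H9Cl2NO3S.
DoU = (2C + 2 + N − H − X)/2 = (2·9 + 2 + 1 − 9 − 2)/2 = 10/2 = 5.
(Structurally: 1 ring(s) + 4 π bond(s) = 5.)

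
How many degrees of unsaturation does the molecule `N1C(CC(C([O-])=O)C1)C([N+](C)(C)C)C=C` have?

3

Molecular formula from the SMILES: C11H20N2O2.
DoU = (2C + 2 + N − H − X)/2 = (2·11 + 2 + 2 − 20 − 0)/2 = 6/2 = 3.
(Structurally: 1 ring(s) + 2 π bond(s) = 3.)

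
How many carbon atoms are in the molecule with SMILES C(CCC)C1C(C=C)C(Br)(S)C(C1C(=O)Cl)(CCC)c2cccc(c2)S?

21

The symbol for carbon appears 21 times in the SMILES. Lowercase c denotes aromatic carbon and counts toward C.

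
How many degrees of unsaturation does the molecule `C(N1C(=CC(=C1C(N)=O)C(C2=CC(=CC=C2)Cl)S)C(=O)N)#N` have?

Molecular formula from the SMILES: C14H11ClN4O2S.
DoU = (2C + 2 + N − H − X)/2 = (2·14 + 2 + 4 − 11 − 1)/2 = 22/2 = 11.
(Structurally: 2 ring(s) + 9 π bond(s) = 11.)

11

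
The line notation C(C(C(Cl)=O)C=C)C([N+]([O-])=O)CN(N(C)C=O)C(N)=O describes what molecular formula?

Heavy atoms from the SMILES: 10 C, 1 Cl, 4 N, 5 O.
Implicit hydrogens by atom environment:
  4 × C: 1 H each → 4
  4 × O: no H
  3 × C: 2 H each → 6
  2 × C: no H
  2 × N: no H
  1 × C: 3 H
  1 × Cl: no H
  1 × N: 2 H
  1 × N (charge +1): no H
  1 × O (charge -1): no H
  Total hydrogens = 15.
Molecular formula: C10H15ClN4O5

C10H15ClN4O5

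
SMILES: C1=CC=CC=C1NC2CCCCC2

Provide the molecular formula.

Heavy atoms from the SMILES: 12 C, 1 N.
Implicit hydrogens by atom environment:
  5 × C: 2 H each → 10
  5 × C (aromatic): 1 H each → 5
  1 × C: 1 H
  1 × C (aromatic): no H
  1 × N: 1 H
  Total hydrogens = 17.
Molecular formula: C12H17N

C12H17N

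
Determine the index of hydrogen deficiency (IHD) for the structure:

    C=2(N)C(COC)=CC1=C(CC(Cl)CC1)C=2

Molecular formula from the SMILES: C12H16ClNO.
DoU = (2C + 2 + N − H − X)/2 = (2·12 + 2 + 1 − 16 − 1)/2 = 10/2 = 5.
(Structurally: 2 ring(s) + 3 π bond(s) = 5.)

5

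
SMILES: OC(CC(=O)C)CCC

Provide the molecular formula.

C7H14O2

Heavy atoms from the SMILES: 7 C, 2 O.
Implicit hydrogens by atom environment:
  3 × C: 2 H each → 6
  2 × C: 3 H each → 6
  1 × C: 1 H
  1 × C: no H
  1 × O: 1 H
  1 × O: no H
  Total hydrogens = 14.
Molecular formula: C7H14O2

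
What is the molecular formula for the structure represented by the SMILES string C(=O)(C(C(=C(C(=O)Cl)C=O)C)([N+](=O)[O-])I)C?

C8H7ClINO5

Heavy atoms from the SMILES: 8 C, 1 Cl, 1 I, 1 N, 5 O.
Implicit hydrogens by atom environment:
  5 × C: no H
  4 × O: no H
  2 × C: 3 H each → 6
  1 × C: 1 H
  1 × Cl: no H
  1 × I: no H
  1 × N (charge +1): no H
  1 × O (charge -1): no H
  Total hydrogens = 7.
Molecular formula: C8H7ClINO5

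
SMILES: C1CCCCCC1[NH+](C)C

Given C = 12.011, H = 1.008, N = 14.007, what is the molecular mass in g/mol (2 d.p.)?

Molecular formula: C9H20N+.
M = 9×12.011 + 20×1.008 + 1×14.007 = 142.27 g/mol.

142.27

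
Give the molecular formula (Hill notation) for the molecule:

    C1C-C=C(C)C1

Heavy atoms from the SMILES: 6 C.
Implicit hydrogens by atom environment:
  3 × C: 2 H each → 6
  1 × C: 3 H
  1 × C: 1 H
  1 × C: no H
  Total hydrogens = 10.
Molecular formula: C6H10

C6H10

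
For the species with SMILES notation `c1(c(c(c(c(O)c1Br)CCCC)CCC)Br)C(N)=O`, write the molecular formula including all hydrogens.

Heavy atoms from the SMILES: 2 Br, 14 C, 1 N, 2 O.
Implicit hydrogens by atom environment:
  6 × C (aromatic): no H
  5 × C: 2 H each → 10
  2 × Br: no H
  2 × C: 3 H each → 6
  1 × C: no H
  1 × N: 2 H
  1 × O: 1 H
  1 × O: no H
  Total hydrogens = 19.
Molecular formula: C14H19Br2NO2

C14H19Br2NO2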